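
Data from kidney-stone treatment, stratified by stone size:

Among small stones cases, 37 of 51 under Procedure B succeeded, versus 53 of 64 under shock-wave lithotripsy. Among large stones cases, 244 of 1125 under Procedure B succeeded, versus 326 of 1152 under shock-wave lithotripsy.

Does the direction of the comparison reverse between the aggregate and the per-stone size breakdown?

No

Small stones: Procedure B 37/51 = 72.5%, shock-wave lithotripsy 53/64 = 82.8% → shock-wave lithotripsy
Large stones: Procedure B 244/1125 = 21.7%, shock-wave lithotripsy 326/1152 = 28.3% → shock-wave lithotripsy
Overall: Procedure B 281/1176 = 23.9%, shock-wave lithotripsy 379/1216 = 31.2% → shock-wave lithotripsy
Shock-wave lithotripsy wins overall and in every stone group — no reversal.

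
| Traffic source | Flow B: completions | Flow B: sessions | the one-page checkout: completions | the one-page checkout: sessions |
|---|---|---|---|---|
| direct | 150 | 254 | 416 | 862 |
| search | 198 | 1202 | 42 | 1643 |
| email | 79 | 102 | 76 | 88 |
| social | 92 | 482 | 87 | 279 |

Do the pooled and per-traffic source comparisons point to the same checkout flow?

Direct: Flow B 150/254 = 59.1%, the one-page checkout 416/862 = 48.3% → Flow B
Search: Flow B 198/1202 = 16.5%, the one-page checkout 42/1643 = 2.6% → Flow B
Email: Flow B 79/102 = 77.5%, the one-page checkout 76/88 = 86.4% → the one-page checkout
Social: Flow B 92/482 = 19.1%, the one-page checkout 87/279 = 31.2% → the one-page checkout
Overall: Flow B 519/2040 = 25.4%, the one-page checkout 621/2872 = 21.6% → Flow B
Neither sweeps: Flow B wins 2 of 4 groups, the one-page checkout wins 2. Flow B wins overall but not every group — no Simpson reversal.

No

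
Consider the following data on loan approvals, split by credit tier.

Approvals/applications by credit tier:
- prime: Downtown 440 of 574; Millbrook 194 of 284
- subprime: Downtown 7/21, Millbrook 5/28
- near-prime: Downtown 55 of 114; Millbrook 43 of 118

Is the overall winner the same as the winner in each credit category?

Yes

Prime: Downtown 440/574 = 76.7%, Millbrook 194/284 = 68.3% → Downtown
Subprime: Downtown 7/21 = 33.3%, Millbrook 5/28 = 17.9% → Downtown
Near-prime: Downtown 55/114 = 48.2%, Millbrook 43/118 = 36.4% → Downtown
Overall: Downtown 502/709 = 70.8%, Millbrook 242/430 = 56.3% → Downtown
Downtown wins overall and in every credit group — no reversal.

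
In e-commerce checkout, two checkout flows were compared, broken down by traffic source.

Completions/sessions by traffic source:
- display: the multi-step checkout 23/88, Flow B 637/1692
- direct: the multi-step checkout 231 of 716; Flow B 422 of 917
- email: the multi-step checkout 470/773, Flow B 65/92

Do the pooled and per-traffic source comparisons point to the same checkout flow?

Display: the multi-step checkout 23/88 = 26.1%, Flow B 637/1692 = 37.6% → Flow B
Direct: the multi-step checkout 231/716 = 32.3%, Flow B 422/917 = 46.0% → Flow B
Email: the multi-step checkout 470/773 = 60.8%, Flow B 65/92 = 70.7% → Flow B
Overall: the multi-step checkout 724/1577 = 45.9%, Flow B 1124/2701 = 41.6% → the multi-step checkout
Flow B wins each traffic group but the multi-step checkout wins overall — the comparison reverses. Flow B's sessions skew toward display, which has a lower base rate.

No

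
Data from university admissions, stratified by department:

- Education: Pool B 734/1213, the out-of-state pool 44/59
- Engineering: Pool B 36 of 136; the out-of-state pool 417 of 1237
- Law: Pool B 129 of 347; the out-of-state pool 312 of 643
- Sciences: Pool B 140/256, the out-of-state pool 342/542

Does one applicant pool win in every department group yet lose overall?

Education: Pool B 734/1213 = 60.5%, the out-of-state pool 44/59 = 74.6% → the out-of-state pool
Engineering: Pool B 36/136 = 26.5%, the out-of-state pool 417/1237 = 33.7% → the out-of-state pool
Law: Pool B 129/347 = 37.2%, the out-of-state pool 312/643 = 48.5% → the out-of-state pool
Sciences: Pool B 140/256 = 54.7%, the out-of-state pool 342/542 = 63.1% → the out-of-state pool
Overall: Pool B 1039/1952 = 53.2%, the out-of-state pool 1115/2481 = 44.9% → Pool B
The out-of-state pool wins each department group but Pool B wins overall — the comparison reverses. The out-of-state pool's applicants skew toward Engineering, which has a lower base rate.

Yes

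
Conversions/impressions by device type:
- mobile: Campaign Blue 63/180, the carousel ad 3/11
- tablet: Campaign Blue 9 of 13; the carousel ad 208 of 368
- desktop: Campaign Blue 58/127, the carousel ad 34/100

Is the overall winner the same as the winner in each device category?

No

Mobile: Campaign Blue 63/180 = 35.0%, the carousel ad 3/11 = 27.3% → Campaign Blue
Tablet: Campaign Blue 9/13 = 69.2%, the carousel ad 208/368 = 56.5% → Campaign Blue
Desktop: Campaign Blue 58/127 = 45.7%, the carousel ad 34/100 = 34.0% → Campaign Blue
Overall: Campaign Blue 130/320 = 40.6%, the carousel ad 245/479 = 51.1% → the carousel ad
Campaign Blue wins each device group but the carousel ad wins overall — the comparison reverses. Campaign Blue's impressions skew toward mobile, which has a lower base rate.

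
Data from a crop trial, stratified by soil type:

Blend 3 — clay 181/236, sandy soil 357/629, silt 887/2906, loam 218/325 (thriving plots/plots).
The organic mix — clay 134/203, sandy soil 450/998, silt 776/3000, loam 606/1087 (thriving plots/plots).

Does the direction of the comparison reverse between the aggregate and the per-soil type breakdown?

No

Clay: Blend 3 181/236 = 76.7%, the organic mix 134/203 = 66.0% → Blend 3
Sandy soil: Blend 3 357/629 = 56.8%, the organic mix 450/998 = 45.1% → Blend 3
Silt: Blend 3 887/2906 = 30.5%, the organic mix 776/3000 = 25.9% → Blend 3
Loam: Blend 3 218/325 = 67.1%, the organic mix 606/1087 = 55.7% → Blend 3
Overall: Blend 3 1643/4096 = 40.1%, the organic mix 1966/5288 = 37.2% → Blend 3
Blend 3 wins overall and in every soil group — no reversal.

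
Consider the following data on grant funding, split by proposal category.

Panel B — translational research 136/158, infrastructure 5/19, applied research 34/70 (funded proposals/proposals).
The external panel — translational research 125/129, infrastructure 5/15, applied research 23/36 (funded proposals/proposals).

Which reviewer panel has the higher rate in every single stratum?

Translational research: Panel B 136/158 = 86.1%, the external panel 125/129 = 96.9% → the external panel
Infrastructure: Panel B 5/19 = 26.3%, the external panel 5/15 = 33.3% → the external panel
Applied research: Panel B 34/70 = 48.6%, the external panel 23/36 = 63.9% → the external panel
The external panel has the higher rate in all 3 groups.

the external panel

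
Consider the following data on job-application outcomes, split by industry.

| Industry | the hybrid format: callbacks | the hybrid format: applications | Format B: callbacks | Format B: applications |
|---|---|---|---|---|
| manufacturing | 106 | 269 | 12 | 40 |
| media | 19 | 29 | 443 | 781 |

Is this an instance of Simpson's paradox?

Yes

Manufacturing: the hybrid format 106/269 = 39.4%, Format B 12/40 = 30.0% → the hybrid format
Media: the hybrid format 19/29 = 65.5%, Format B 443/781 = 56.7% → the hybrid format
Overall: the hybrid format 125/298 = 41.9%, Format B 455/821 = 55.4% → Format B
The hybrid format wins each industry group but Format B wins overall — the comparison reverses. The hybrid format's applications skew toward manufacturing, which has a lower base rate.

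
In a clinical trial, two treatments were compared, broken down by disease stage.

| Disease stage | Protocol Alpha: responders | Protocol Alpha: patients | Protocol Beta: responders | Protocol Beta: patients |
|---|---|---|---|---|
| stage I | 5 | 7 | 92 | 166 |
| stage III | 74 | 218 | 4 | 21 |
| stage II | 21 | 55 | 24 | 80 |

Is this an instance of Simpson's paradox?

Stage I: Protocol Alpha 5/7 = 71.4%, Protocol Beta 92/166 = 55.4% → Protocol Alpha
Stage III: Protocol Alpha 74/218 = 33.9%, Protocol Beta 4/21 = 19.0% → Protocol Alpha
Stage II: Protocol Alpha 21/55 = 38.2%, Protocol Beta 24/80 = 30.0% → Protocol Alpha
Overall: Protocol Alpha 100/280 = 35.7%, Protocol Beta 120/267 = 44.9% → Protocol Beta
Protocol Alpha wins each disease group but Protocol Beta wins overall — the comparison reverses. Protocol Alpha's patients skew toward stage III, which has a lower base rate.

Yes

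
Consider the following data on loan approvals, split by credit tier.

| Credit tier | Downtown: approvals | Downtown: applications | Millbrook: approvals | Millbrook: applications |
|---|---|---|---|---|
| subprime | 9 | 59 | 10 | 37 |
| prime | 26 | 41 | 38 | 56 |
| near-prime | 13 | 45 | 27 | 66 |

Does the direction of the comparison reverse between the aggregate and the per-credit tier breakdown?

No

Subprime: Downtown 9/59 = 15.3%, Millbrook 10/37 = 27.0% → Millbrook
Prime: Downtown 26/41 = 63.4%, Millbrook 38/56 = 67.9% → Millbrook
Near-prime: Downtown 13/45 = 28.9%, Millbrook 27/66 = 40.9% → Millbrook
Overall: Downtown 48/145 = 33.1%, Millbrook 75/159 = 47.2% → Millbrook
Millbrook wins overall and in every credit group — no reversal.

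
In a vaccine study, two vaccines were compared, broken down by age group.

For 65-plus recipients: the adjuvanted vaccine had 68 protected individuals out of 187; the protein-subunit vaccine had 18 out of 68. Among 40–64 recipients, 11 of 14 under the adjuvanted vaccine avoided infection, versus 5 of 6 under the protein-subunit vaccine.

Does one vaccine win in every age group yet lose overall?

65-plus: the adjuvanted vaccine 68/187 = 36.4%, the protein-subunit vaccine 18/68 = 26.5% → the adjuvanted vaccine
40–64: the adjuvanted vaccine 11/14 = 78.6%, the protein-subunit vaccine 5/6 = 83.3% → the protein-subunit vaccine
Overall: the adjuvanted vaccine 79/201 = 39.3%, the protein-subunit vaccine 23/74 = 31.1% → the adjuvanted vaccine
Neither sweeps: the adjuvanted vaccine wins 1 of 2 groups, the protein-subunit vaccine wins 1. The adjuvanted vaccine wins overall but not every group — no Simpson reversal.

No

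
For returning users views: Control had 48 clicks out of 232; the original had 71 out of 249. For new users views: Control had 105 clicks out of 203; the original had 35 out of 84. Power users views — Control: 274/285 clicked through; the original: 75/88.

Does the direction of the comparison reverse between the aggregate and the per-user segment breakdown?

Returning users: Control 48/232 = 20.7%, the original 71/249 = 28.5% → the original
New users: Control 105/203 = 51.7%, the original 35/84 = 41.7% → Control
Power users: Control 274/285 = 96.1%, the original 75/88 = 85.2% → Control
Overall: Control 427/720 = 59.3%, the original 181/421 = 43.0% → Control
Neither sweeps: Control wins 2 of 3 groups, the original wins 1. Control wins overall but not every group — no Simpson reversal.

No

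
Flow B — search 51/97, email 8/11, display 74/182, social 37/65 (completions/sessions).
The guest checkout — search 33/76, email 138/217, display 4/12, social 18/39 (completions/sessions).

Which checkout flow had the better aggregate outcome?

the guest checkout

Search: Flow B 51/97 = 52.6%, the guest checkout 33/76 = 43.4% → Flow B
Email: Flow B 8/11 = 72.7%, the guest checkout 138/217 = 63.6% → Flow B
Display: Flow B 74/182 = 40.7%, the guest checkout 4/12 = 33.3% → Flow B
Social: Flow B 37/65 = 56.9%, the guest checkout 18/39 = 46.2% → Flow B
Overall: Flow B 170/355 = 47.9%, the guest checkout 193/344 = 56.1% → the guest checkout
(Flow B wins every traffic group but the guest checkout wins overall — Flow B's sessions skew toward the low-rate display group.)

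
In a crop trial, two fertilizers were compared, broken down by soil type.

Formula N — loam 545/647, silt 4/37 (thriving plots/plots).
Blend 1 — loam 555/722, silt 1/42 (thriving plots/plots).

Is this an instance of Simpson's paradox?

Loam: Formula N 545/647 = 84.2%, Blend 1 555/722 = 76.9% → Formula N
Silt: Formula N 4/37 = 10.8%, Blend 1 1/42 = 2.4% → Formula N
Overall: Formula N 549/684 = 80.3%, Blend 1 556/764 = 72.8% → Formula N
Formula N wins overall and in every soil group — no reversal.

No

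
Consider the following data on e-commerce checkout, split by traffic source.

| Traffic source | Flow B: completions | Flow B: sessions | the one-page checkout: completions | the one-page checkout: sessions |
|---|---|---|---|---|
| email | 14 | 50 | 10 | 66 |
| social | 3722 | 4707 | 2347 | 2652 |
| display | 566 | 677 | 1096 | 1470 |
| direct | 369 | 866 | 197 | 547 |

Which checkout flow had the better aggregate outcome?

Email: Flow B 14/50 = 28.0%, the one-page checkout 10/66 = 15.2% → Flow B
Social: Flow B 3722/4707 = 79.1%, the one-page checkout 2347/2652 = 88.5% → the one-page checkout
Display: Flow B 566/677 = 83.6%, the one-page checkout 1096/1470 = 74.6% → Flow B
Direct: Flow B 369/866 = 42.6%, the one-page checkout 197/547 = 36.0% → Flow B
Overall: Flow B 4671/6300 = 74.1%, the one-page checkout 3650/4735 = 77.1% → the one-page checkout
(Neither sweeps every traffic group, but the one-page checkout has the higher pooled rate.)

the one-page checkout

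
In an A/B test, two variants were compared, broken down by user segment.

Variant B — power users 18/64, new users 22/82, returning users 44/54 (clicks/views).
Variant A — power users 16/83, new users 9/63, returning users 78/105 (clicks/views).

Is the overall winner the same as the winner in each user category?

Yes

Power users: Variant B 18/64 = 28.1%, Variant A 16/83 = 19.3% → Variant B
New users: Variant B 22/82 = 26.8%, Variant A 9/63 = 14.3% → Variant B
Returning users: Variant B 44/54 = 81.5%, Variant A 78/105 = 74.3% → Variant B
Overall: Variant B 84/200 = 42.0%, Variant A 103/251 = 41.0% → Variant B
Variant B wins overall and in every user group — no reversal.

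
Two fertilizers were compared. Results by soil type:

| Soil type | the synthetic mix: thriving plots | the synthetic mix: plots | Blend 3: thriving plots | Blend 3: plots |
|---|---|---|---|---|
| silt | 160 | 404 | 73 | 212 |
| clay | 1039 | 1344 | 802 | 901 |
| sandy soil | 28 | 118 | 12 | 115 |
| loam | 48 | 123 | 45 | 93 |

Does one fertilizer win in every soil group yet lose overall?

No

Silt: the synthetic mix 160/404 = 39.6%, Blend 3 73/212 = 34.4% → the synthetic mix
Clay: the synthetic mix 1039/1344 = 77.3%, Blend 3 802/901 = 89.0% → Blend 3
Sandy soil: the synthetic mix 28/118 = 23.7%, Blend 3 12/115 = 10.4% → the synthetic mix
Loam: the synthetic mix 48/123 = 39.0%, Blend 3 45/93 = 48.4% → Blend 3
Overall: the synthetic mix 1275/1989 = 64.1%, Blend 3 932/1321 = 70.6% → Blend 3
Neither sweeps: the synthetic mix wins 2 of 4 groups, Blend 3 wins 2. Blend 3 wins overall but not every group — no Simpson reversal.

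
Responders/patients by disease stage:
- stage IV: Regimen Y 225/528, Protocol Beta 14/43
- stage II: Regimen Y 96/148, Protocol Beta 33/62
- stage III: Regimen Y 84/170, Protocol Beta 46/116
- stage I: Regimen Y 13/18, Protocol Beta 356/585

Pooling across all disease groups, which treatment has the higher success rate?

Protocol Beta

Stage IV: Regimen Y 225/528 = 42.6%, Protocol Beta 14/43 = 32.6% → Regimen Y
Stage II: Regimen Y 96/148 = 64.9%, Protocol Beta 33/62 = 53.2% → Regimen Y
Stage III: Regimen Y 84/170 = 49.4%, Protocol Beta 46/116 = 39.7% → Regimen Y
Stage I: Regimen Y 13/18 = 72.2%, Protocol Beta 356/585 = 60.9% → Regimen Y
Overall: Regimen Y 418/864 = 48.4%, Protocol Beta 449/806 = 55.7% → Protocol Beta
(Regimen Y wins every disease group but Protocol Beta wins overall — Regimen Y's patients skew toward the low-rate stage IV group.)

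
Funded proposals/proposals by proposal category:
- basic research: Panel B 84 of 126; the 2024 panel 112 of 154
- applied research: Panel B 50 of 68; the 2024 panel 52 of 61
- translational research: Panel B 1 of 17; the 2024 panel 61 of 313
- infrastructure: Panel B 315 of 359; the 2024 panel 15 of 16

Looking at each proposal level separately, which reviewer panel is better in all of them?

the 2024 panel

Basic research: Panel B 84/126 = 66.7%, the 2024 panel 112/154 = 72.7% → the 2024 panel
Applied research: Panel B 50/68 = 73.5%, the 2024 panel 52/61 = 85.2% → the 2024 panel
Translational research: Panel B 1/17 = 5.9%, the 2024 panel 61/313 = 19.5% → the 2024 panel
Infrastructure: Panel B 315/359 = 87.7%, the 2024 panel 15/16 = 93.8% → the 2024 panel
The 2024 panel has the higher rate in all 4 groups.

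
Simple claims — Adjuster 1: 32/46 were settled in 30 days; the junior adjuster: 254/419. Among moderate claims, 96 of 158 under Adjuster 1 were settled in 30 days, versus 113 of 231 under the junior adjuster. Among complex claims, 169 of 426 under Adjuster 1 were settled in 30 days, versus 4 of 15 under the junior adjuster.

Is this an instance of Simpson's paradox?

Yes

Simple: Adjuster 1 32/46 = 69.6%, the junior adjuster 254/419 = 60.6% → Adjuster 1
Moderate: Adjuster 1 96/158 = 60.8%, the junior adjuster 113/231 = 48.9% → Adjuster 1
Complex: Adjuster 1 169/426 = 39.7%, the junior adjuster 4/15 = 26.7% → Adjuster 1
Overall: Adjuster 1 297/630 = 47.1%, the junior adjuster 371/665 = 55.8% → the junior adjuster
Adjuster 1 wins each claim group but the junior adjuster wins overall — the comparison reverses. Adjuster 1's claims skew toward complex, which has a lower base rate.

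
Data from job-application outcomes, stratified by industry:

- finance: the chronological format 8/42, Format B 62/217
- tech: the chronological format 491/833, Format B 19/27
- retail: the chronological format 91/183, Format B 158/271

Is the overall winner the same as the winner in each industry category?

Finance: the chronological format 8/42 = 19.0%, Format B 62/217 = 28.6% → Format B
Tech: the chronological format 491/833 = 58.9%, Format B 19/27 = 70.4% → Format B
Retail: the chronological format 91/183 = 49.7%, Format B 158/271 = 58.3% → Format B
Overall: the chronological format 590/1058 = 55.8%, Format B 239/515 = 46.4% → the chronological format
Format B wins each industry group but the chronological format wins overall — the comparison reverses. Format B's applications skew toward finance, which has a lower base rate.

No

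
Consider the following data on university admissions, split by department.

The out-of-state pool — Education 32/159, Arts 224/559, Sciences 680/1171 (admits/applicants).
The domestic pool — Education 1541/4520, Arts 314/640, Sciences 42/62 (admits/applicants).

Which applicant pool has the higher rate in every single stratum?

the domestic pool

Education: the out-of-state pool 32/159 = 20.1%, the domestic pool 1541/4520 = 34.1% → the domestic pool
Arts: the out-of-state pool 224/559 = 40.1%, the domestic pool 314/640 = 49.1% → the domestic pool
Sciences: the out-of-state pool 680/1171 = 58.1%, the domestic pool 42/62 = 67.7% → the domestic pool
The domestic pool has the higher rate in all 3 groups.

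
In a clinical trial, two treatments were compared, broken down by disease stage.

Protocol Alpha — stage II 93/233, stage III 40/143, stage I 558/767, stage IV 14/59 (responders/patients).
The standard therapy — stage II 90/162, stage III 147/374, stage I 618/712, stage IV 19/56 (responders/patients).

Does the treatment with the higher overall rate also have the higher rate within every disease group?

Stage II: Protocol Alpha 93/233 = 39.9%, the standard therapy 90/162 = 55.6% → the standard therapy
Stage III: Protocol Alpha 40/143 = 28.0%, the standard therapy 147/374 = 39.3% → the standard therapy
Stage I: Protocol Alpha 558/767 = 72.8%, the standard therapy 618/712 = 86.8% → the standard therapy
Stage IV: Protocol Alpha 14/59 = 23.7%, the standard therapy 19/56 = 33.9% → the standard therapy
Overall: Protocol Alpha 705/1202 = 58.7%, the standard therapy 874/1304 = 67.0% → the standard therapy
The standard therapy wins overall and in every disease group — no reversal.

Yes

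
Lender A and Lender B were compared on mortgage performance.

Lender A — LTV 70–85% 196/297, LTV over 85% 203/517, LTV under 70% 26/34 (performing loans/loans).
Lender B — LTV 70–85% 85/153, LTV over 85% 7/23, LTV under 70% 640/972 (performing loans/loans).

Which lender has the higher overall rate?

LTV 70–85%: Lender A 196/297 = 66.0%, Lender B 85/153 = 55.6% → Lender A
LTV over 85%: Lender A 203/517 = 39.3%, Lender B 7/23 = 30.4% → Lender A
LTV under 70%: Lender A 26/34 = 76.5%, Lender B 640/972 = 65.8% → Lender A
Overall: Lender A 425/848 = 50.1%, Lender B 732/1148 = 63.8% → Lender B
(Lender A wins every loan-to-value group but Lender B wins overall — Lender A's loans skew toward the low-rate LTV over 85% group.)

Lender B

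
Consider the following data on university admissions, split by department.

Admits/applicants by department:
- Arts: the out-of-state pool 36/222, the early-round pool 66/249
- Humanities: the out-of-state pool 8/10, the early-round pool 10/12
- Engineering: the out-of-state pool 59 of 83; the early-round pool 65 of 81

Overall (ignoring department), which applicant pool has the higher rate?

the early-round pool

Arts: the out-of-state pool 36/222 = 16.2%, the early-round pool 66/249 = 26.5% → the early-round pool
Humanities: the out-of-state pool 8/10 = 80.0%, the early-round pool 10/12 = 83.3% → the early-round pool
Engineering: the out-of-state pool 59/83 = 71.1%, the early-round pool 65/81 = 80.2% → the early-round pool
Overall: the out-of-state pool 103/315 = 32.7%, the early-round pool 141/342 = 41.2% → the early-round pool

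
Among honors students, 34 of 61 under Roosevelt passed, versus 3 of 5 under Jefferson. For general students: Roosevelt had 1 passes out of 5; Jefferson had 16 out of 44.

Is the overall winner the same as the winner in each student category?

No

Honors: Roosevelt 34/61 = 55.7%, Jefferson 3/5 = 60.0% → Jefferson
General: Roosevelt 1/5 = 20.0%, Jefferson 16/44 = 36.4% → Jefferson
Overall: Roosevelt 35/66 = 53.0%, Jefferson 19/49 = 38.8% → Roosevelt
Jefferson wins each student group but Roosevelt wins overall — the comparison reverses. Jefferson's students skew toward general, which has a lower base rate.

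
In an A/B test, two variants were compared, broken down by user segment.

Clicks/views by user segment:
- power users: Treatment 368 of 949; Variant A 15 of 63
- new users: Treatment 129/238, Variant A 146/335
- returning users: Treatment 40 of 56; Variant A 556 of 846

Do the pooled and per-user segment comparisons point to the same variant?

Power users: Treatment 368/949 = 38.8%, Variant A 15/63 = 23.8% → Treatment
New users: Treatment 129/238 = 54.2%, Variant A 146/335 = 43.6% → Treatment
Returning users: Treatment 40/56 = 71.4%, Variant A 556/846 = 65.7% → Treatment
Overall: Treatment 537/1243 = 43.2%, Variant A 717/1244 = 57.6% → Variant A
Treatment wins each user group but Variant A wins overall — the comparison reverses. Treatment's views skew toward power users, which has a lower base rate.

No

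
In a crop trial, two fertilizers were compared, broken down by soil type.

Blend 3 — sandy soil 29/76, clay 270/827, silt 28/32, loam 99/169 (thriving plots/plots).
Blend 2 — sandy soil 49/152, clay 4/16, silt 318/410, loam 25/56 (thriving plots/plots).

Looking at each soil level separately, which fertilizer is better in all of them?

Blend 3

Sandy soil: Blend 3 29/76 = 38.2%, Blend 2 49/152 = 32.2% → Blend 3
Clay: Blend 3 270/827 = 32.6%, Blend 2 4/16 = 25.0% → Blend 3
Silt: Blend 3 28/32 = 87.5%, Blend 2 318/410 = 77.6% → Blend 3
Loam: Blend 3 99/169 = 58.6%, Blend 2 25/56 = 44.6% → Blend 3
Blend 3 has the higher rate in all 4 groups.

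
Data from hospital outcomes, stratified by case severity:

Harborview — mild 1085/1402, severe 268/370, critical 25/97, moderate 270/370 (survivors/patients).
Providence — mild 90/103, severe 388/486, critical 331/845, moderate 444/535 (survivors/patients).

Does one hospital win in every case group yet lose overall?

Yes

Mild: Harborview 1085/1402 = 77.4%, Providence 90/103 = 87.4% → Providence
Severe: Harborview 268/370 = 72.4%, Providence 388/486 = 79.8% → Providence
Critical: Harborview 25/97 = 25.8%, Providence 331/845 = 39.2% → Providence
Moderate: Harborview 270/370 = 73.0%, Providence 444/535 = 83.0% → Providence
Overall: Harborview 1648/2239 = 73.6%, Providence 1253/1969 = 63.6% → Harborview
Providence wins each case group but Harborview wins overall — the comparison reverses. Providence's patients skew toward critical, which has a lower base rate.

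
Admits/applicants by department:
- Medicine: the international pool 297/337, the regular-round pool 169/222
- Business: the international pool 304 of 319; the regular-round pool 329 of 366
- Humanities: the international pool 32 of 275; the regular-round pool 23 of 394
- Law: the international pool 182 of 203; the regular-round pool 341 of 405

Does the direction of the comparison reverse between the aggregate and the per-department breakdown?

Medicine: the international pool 297/337 = 88.1%, the regular-round pool 169/222 = 76.1% → the international pool
Business: the international pool 304/319 = 95.3%, the regular-round pool 329/366 = 89.9% → the international pool
Humanities: the international pool 32/275 = 11.6%, the regular-round pool 23/394 = 5.8% → the international pool
Law: the international pool 182/203 = 89.7%, the regular-round pool 341/405 = 84.2% → the international pool
Overall: the international pool 815/1134 = 71.9%, the regular-round pool 862/1387 = 62.1% → the international pool
The international pool wins overall and in every department group — no reversal.

No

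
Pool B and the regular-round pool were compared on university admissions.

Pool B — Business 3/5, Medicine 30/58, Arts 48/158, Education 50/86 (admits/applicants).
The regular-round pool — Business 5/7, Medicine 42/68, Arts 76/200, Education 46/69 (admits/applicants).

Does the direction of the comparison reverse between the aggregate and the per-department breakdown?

No

Business: Pool B 3/5 = 60.0%, the regular-round pool 5/7 = 71.4% → the regular-round pool
Medicine: Pool B 30/58 = 51.7%, the regular-round pool 42/68 = 61.8% → the regular-round pool
Arts: Pool B 48/158 = 30.4%, the regular-round pool 76/200 = 38.0% → the regular-round pool
Education: Pool B 50/86 = 58.1%, the regular-round pool 46/69 = 66.7% → the regular-round pool
Overall: Pool B 131/307 = 42.7%, the regular-round pool 169/344 = 49.1% → the regular-round pool
The regular-round pool wins overall and in every department group — no reversal.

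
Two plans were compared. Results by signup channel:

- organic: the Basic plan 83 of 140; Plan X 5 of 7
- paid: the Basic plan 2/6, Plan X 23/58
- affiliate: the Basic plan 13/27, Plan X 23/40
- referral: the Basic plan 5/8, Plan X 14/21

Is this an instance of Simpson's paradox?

Organic: the Basic plan 83/140 = 59.3%, Plan X 5/7 = 71.4% → Plan X
Paid: the Basic plan 2/6 = 33.3%, Plan X 23/58 = 39.7% → Plan X
Affiliate: the Basic plan 13/27 = 48.1%, Plan X 23/40 = 57.5% → Plan X
Referral: the Basic plan 5/8 = 62.5%, Plan X 14/21 = 66.7% → Plan X
Overall: the Basic plan 103/181 = 56.9%, Plan X 65/126 = 51.6% → the Basic plan
Plan X wins each signup group but the Basic plan wins overall — the comparison reverses. Plan X's customers skew toward paid, which has a lower base rate.

Yes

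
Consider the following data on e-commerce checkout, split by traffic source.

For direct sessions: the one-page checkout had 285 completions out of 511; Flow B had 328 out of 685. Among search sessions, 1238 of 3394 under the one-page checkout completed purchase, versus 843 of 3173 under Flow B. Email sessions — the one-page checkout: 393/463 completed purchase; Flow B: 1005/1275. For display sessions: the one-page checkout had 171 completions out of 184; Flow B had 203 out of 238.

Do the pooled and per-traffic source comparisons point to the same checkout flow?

Yes

Direct: the one-page checkout 285/511 = 55.8%, Flow B 328/685 = 47.9% → the one-page checkout
Search: the one-page checkout 1238/3394 = 36.5%, Flow B 843/3173 = 26.6% → the one-page checkout
Email: the one-page checkout 393/463 = 84.9%, Flow B 1005/1275 = 78.8% → the one-page checkout
Display: the one-page checkout 171/184 = 92.9%, Flow B 203/238 = 85.3% → the one-page checkout
Overall: the one-page checkout 2087/4552 = 45.8%, Flow B 2379/5371 = 44.3% → the one-page checkout
The one-page checkout wins overall and in every traffic group — no reversal.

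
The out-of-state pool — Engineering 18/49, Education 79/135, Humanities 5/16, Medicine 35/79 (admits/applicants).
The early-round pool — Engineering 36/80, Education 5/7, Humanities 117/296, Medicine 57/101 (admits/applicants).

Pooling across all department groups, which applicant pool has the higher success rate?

Engineering: the out-of-state pool 18/49 = 36.7%, the early-round pool 36/80 = 45.0% → the early-round pool
Education: the out-of-state pool 79/135 = 58.5%, the early-round pool 5/7 = 71.4% → the early-round pool
Humanities: the out-of-state pool 5/16 = 31.2%, the early-round pool 117/296 = 39.5% → the early-round pool
Medicine: the out-of-state pool 35/79 = 44.3%, the early-round pool 57/101 = 56.4% → the early-round pool
Overall: the out-of-state pool 137/279 = 49.1%, the early-round pool 215/484 = 44.4% → the out-of-state pool
(The early-round pool wins every department group but the out-of-state pool wins overall — the early-round pool's applicants skew toward the low-rate Humanities group.)

the out-of-state pool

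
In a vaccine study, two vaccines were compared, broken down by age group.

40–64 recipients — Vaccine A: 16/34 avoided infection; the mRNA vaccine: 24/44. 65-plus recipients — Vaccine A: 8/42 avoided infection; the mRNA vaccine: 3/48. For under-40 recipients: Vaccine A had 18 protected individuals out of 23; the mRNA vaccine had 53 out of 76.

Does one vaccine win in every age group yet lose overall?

40–64: Vaccine A 16/34 = 47.1%, the mRNA vaccine 24/44 = 54.5% → the mRNA vaccine
65-plus: Vaccine A 8/42 = 19.0%, the mRNA vaccine 3/48 = 6.2% → Vaccine A
Under-40: Vaccine A 18/23 = 78.3%, the mRNA vaccine 53/76 = 69.7% → Vaccine A
Overall: Vaccine A 42/99 = 42.4%, the mRNA vaccine 80/168 = 47.6% → the mRNA vaccine
Neither sweeps: Vaccine A wins 2 of 3 groups, the mRNA vaccine wins 1. The mRNA vaccine wins overall but not every group — no Simpson reversal.

No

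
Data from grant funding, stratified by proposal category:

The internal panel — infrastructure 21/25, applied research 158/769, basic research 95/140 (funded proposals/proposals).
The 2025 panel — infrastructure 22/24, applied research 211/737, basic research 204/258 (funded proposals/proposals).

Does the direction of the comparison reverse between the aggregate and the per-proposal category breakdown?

No

Infrastructure: the internal panel 21/25 = 84.0%, the 2025 panel 22/24 = 91.7% → the 2025 panel
Applied research: the internal panel 158/769 = 20.5%, the 2025 panel 211/737 = 28.6% → the 2025 panel
Basic research: the internal panel 95/140 = 67.9%, the 2025 panel 204/258 = 79.1% → the 2025 panel
Overall: the internal panel 274/934 = 29.3%, the 2025 panel 437/1019 = 42.9% → the 2025 panel
The 2025 panel wins overall and in every proposal group — no reversal.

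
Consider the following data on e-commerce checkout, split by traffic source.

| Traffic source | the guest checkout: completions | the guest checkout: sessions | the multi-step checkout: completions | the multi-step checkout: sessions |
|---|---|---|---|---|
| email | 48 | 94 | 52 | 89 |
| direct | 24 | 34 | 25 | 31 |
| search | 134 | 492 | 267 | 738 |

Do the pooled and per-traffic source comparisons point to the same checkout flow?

Email: the guest checkout 48/94 = 51.1%, the multi-step checkout 52/89 = 58.4% → the multi-step checkout
Direct: the guest checkout 24/34 = 70.6%, the multi-step checkout 25/31 = 80.6% → the multi-step checkout
Search: the guest checkout 134/492 = 27.2%, the multi-step checkout 267/738 = 36.2% → the multi-step checkout
Overall: the guest checkout 206/620 = 33.2%, the multi-step checkout 344/858 = 40.1% → the multi-step checkout
The multi-step checkout wins overall and in every traffic group — no reversal.

Yes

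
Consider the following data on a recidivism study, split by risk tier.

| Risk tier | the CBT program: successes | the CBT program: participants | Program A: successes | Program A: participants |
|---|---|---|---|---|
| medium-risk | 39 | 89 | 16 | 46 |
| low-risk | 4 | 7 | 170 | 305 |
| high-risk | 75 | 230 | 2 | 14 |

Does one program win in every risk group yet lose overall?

Medium-risk: the CBT program 39/89 = 43.8%, Program A 16/46 = 34.8% → the CBT program
Low-risk: the CBT program 4/7 = 57.1%, Program A 170/305 = 55.7% → the CBT program
High-risk: the CBT program 75/230 = 32.6%, Program A 2/14 = 14.3% → the CBT program
Overall: the CBT program 118/326 = 36.2%, Program A 188/365 = 51.5% → Program A
The CBT program wins each risk group but Program A wins overall — the comparison reverses. The CBT program's participants skew toward high-risk, which has a lower base rate.

Yes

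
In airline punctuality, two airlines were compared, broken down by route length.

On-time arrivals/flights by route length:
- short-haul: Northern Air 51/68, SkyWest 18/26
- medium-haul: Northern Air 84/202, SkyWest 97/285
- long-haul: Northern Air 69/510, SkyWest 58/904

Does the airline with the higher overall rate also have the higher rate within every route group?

Yes

Short-haul: Northern Air 51/68 = 75.0%, SkyWest 18/26 = 69.2% → Northern Air
Medium-haul: Northern Air 84/202 = 41.6%, SkyWest 97/285 = 34.0% → Northern Air
Long-haul: Northern Air 69/510 = 13.5%, SkyWest 58/904 = 6.4% → Northern Air
Overall: Northern Air 204/780 = 26.2%, SkyWest 173/1215 = 14.2% → Northern Air
Northern Air wins overall and in every route group — no reversal.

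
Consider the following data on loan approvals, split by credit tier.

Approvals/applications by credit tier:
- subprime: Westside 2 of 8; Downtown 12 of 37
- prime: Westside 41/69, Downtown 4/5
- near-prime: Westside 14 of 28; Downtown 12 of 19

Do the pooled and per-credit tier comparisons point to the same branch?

No

Subprime: Westside 2/8 = 25.0%, Downtown 12/37 = 32.4% → Downtown
Prime: Westside 41/69 = 59.4%, Downtown 4/5 = 80.0% → Downtown
Near-prime: Westside 14/28 = 50.0%, Downtown 12/19 = 63.2% → Downtown
Overall: Westside 57/105 = 54.3%, Downtown 28/61 = 45.9% → Westside
Downtown wins each credit group but Westside wins overall — the comparison reverses. Downtown's applications skew toward subprime, which has a lower base rate.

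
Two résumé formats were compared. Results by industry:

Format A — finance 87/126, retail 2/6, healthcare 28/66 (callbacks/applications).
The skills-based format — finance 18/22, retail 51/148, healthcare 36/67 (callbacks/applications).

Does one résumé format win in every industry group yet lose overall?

Yes

Finance: Format A 87/126 = 69.0%, the skills-based format 18/22 = 81.8% → the skills-based format
Retail: Format A 2/6 = 33.3%, the skills-based format 51/148 = 34.5% → the skills-based format
Healthcare: Format A 28/66 = 42.4%, the skills-based format 36/67 = 53.7% → the skills-based format
Overall: Format A 117/198 = 59.1%, the skills-based format 105/237 = 44.3% → Format A
The skills-based format wins each industry group but Format A wins overall — the comparison reverses. The skills-based format's applications skew toward retail, which has a lower base rate.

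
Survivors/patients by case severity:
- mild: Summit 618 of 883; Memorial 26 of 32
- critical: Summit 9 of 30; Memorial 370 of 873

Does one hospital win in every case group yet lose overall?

Mild: Summit 618/883 = 70.0%, Memorial 26/32 = 81.2% → Memorial
Critical: Summit 9/30 = 30.0%, Memorial 370/873 = 42.4% → Memorial
Overall: Summit 627/913 = 68.7%, Memorial 396/905 = 43.8% → Summit
Memorial wins each case group but Summit wins overall — the comparison reverses. Memorial's patients skew toward critical, which has a lower base rate.

Yes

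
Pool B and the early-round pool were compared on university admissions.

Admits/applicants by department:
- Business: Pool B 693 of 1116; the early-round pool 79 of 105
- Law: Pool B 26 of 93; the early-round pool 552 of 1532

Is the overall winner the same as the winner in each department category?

Business: Pool B 693/1116 = 62.1%, the early-round pool 79/105 = 75.2% → the early-round pool
Law: Pool B 26/93 = 28.0%, the early-round pool 552/1532 = 36.0% → the early-round pool
Overall: Pool B 719/1209 = 59.5%, the early-round pool 631/1637 = 38.5% → Pool B
The early-round pool wins each department group but Pool B wins overall — the comparison reverses. The early-round pool's applicants skew toward Law, which has a lower base rate.

No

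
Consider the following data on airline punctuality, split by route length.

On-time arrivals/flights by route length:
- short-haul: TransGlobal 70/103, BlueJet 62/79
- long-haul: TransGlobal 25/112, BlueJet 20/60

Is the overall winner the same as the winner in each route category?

Yes

Short-haul: TransGlobal 70/103 = 68.0%, BlueJet 62/79 = 78.5% → BlueJet
Long-haul: TransGlobal 25/112 = 22.3%, BlueJet 20/60 = 33.3% → BlueJet
Overall: TransGlobal 95/215 = 44.2%, BlueJet 82/139 = 59.0% → BlueJet
BlueJet wins overall and in every route group — no reversal.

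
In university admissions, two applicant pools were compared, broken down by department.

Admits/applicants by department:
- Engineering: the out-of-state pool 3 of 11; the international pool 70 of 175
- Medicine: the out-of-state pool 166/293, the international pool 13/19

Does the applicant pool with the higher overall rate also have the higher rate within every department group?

Engineering: the out-of-state pool 3/11 = 27.3%, the international pool 70/175 = 40.0% → the international pool
Medicine: the out-of-state pool 166/293 = 56.7%, the international pool 13/19 = 68.4% → the international pool
Overall: the out-of-state pool 169/304 = 55.6%, the international pool 83/194 = 42.8% → the out-of-state pool
The international pool wins each department group but the out-of-state pool wins overall — the comparison reverses. The international pool's applicants skew toward Engineering, which has a lower base rate.

No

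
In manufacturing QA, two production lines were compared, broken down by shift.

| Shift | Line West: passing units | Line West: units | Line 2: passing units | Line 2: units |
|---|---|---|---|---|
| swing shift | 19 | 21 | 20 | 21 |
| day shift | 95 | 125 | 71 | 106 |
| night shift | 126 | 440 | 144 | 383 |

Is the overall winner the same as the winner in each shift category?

No

Swing shift: Line West 19/21 = 90.5%, Line 2 20/21 = 95.2% → Line 2
Day shift: Line West 95/125 = 76.0%, Line 2 71/106 = 67.0% → Line West
Night shift: Line West 126/440 = 28.6%, Line 2 144/383 = 37.6% → Line 2
Overall: Line West 240/586 = 41.0%, Line 2 235/510 = 46.1% → Line 2
Neither sweeps: Line West wins 1 of 3 groups, Line 2 wins 2. Line 2 wins overall but not every group — no Simpson reversal.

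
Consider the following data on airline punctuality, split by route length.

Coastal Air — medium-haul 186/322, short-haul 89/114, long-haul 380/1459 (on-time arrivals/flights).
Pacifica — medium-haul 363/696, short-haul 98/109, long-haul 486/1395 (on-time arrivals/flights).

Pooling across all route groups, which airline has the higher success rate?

Pacifica

Medium-haul: Coastal Air 186/322 = 57.8%, Pacifica 363/696 = 52.2% → Coastal Air
Short-haul: Coastal Air 89/114 = 78.1%, Pacifica 98/109 = 89.9% → Pacifica
Long-haul: Coastal Air 380/1459 = 26.0%, Pacifica 486/1395 = 34.8% → Pacifica
Overall: Coastal Air 655/1895 = 34.6%, Pacifica 947/2200 = 43.0% → Pacifica
(Neither sweeps every route group, but Pacifica has the higher pooled rate.)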